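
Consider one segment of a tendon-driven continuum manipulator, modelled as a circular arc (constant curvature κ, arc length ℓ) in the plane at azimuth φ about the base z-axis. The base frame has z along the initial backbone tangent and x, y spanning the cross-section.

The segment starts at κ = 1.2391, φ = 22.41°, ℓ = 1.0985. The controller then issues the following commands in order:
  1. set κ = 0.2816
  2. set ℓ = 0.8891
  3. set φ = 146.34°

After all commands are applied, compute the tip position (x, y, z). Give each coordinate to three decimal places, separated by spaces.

-0.092 0.061 0.880

initial: κ=1.2391, φ=22.41°, ℓ=1.0985
cmd 1: set κ=0.2816 → (κ,φ,ℓ)=(0.2816,22.41°,1.0985) → tip=(0.1558,0.0643,1.0811)
cmd 2: set ℓ=0.8891 → (κ,φ,ℓ)=(0.2816,22.41°,0.8891) → tip=(0.1024,0.0422,0.8798)
cmd 3: set φ=146.34° → (κ,φ,ℓ)=(0.2816,146.34°,0.8891) → tip=(-0.0922,0.0614,0.8798)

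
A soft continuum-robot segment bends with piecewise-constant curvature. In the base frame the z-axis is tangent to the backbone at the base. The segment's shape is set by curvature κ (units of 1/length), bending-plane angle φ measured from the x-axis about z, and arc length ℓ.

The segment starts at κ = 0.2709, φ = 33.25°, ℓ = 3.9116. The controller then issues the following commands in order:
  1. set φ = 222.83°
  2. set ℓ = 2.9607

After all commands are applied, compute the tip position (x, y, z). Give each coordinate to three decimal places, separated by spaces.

initial: κ=0.2709, φ=33.25°, ℓ=3.9116
cmd 1: set φ=222.83° → (κ,φ,ℓ)=(0.2709,222.83°,3.9116) → tip=(-1.3829,-1.2819,3.2196)
cmd 2: set ℓ=2.9607 → (κ,φ,ℓ)=(0.2709,222.83°,2.9607) → tip=(-0.8251,-0.7648,2.6533)

-0.825 -0.765 2.653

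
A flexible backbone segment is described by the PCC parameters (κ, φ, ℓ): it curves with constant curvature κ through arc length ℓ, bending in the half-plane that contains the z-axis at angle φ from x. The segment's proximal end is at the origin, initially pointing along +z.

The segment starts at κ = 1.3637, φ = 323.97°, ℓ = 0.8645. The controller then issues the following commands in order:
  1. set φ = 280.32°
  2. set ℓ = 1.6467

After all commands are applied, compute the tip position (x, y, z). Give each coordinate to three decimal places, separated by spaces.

initial: κ=1.3637, φ=323.97°, ℓ=0.8645
cmd 1: set φ=280.32° → (κ,φ,ℓ)=(1.3637,280.32°,0.8645) → tip=(0.0812,-0.4459,0.6777)
cmd 2: set ℓ=1.6467 → (κ,φ,ℓ)=(1.3637,280.32°,1.6467) → tip=(0.2134,-1.1722,0.5726)

0.213 -1.172 0.573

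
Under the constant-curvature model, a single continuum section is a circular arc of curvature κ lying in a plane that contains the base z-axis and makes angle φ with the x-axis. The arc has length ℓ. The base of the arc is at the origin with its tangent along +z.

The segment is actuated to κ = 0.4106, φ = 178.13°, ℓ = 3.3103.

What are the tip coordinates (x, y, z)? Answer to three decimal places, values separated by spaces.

-1.923 0.063 2.381

θ = κ·ℓ = 0.4106 × 3.3103 = 1.35921 rad
ρ = (1 − cos θ)/κ = (1 − 0.21001)/0.4106 = 1.92398
z = sin θ / κ = 0.97770/0.4106 = 2.38115
x = ρ cos φ = 1.92398 × cos(178.13°) = -1.92296
y = ρ sin φ = 1.92398 × sin(178.13°) = 0.06278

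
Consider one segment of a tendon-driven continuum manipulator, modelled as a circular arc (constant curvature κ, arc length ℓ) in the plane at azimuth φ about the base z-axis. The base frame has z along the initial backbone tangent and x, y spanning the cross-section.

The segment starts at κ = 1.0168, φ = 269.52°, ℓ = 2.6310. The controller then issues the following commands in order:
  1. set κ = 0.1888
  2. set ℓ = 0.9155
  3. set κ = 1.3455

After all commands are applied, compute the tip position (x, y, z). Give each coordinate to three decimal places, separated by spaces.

initial: κ=1.0168, φ=269.52°, ℓ=2.6310
cmd 1: set κ=0.1888 → (κ,φ,ℓ)=(0.1888,269.52°,2.6310) → tip=(-0.0054,-0.6401,2.5241)
cmd 2: set ℓ=0.9155 → (κ,φ,ℓ)=(0.1888,269.52°,0.9155) → tip=(-0.0007,-0.0789,0.9109)
cmd 3: set κ=1.3455 → (κ,φ,ℓ)=(1.3455,269.52°,0.9155) → tip=(-0.0042,-0.4961,0.7009)

-0.004 -0.496 0.701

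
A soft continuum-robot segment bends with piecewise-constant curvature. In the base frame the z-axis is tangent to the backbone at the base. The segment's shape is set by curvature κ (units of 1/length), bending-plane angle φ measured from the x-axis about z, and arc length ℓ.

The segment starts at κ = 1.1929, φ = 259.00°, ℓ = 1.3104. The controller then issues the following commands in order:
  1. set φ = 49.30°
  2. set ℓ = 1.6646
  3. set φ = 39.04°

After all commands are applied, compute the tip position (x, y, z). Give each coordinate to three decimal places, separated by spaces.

0.914 0.741 0.767

initial: κ=1.1929, φ=259.00°, ℓ=1.3104
cmd 1: set φ=49.30° → (κ,φ,ℓ)=(1.1929,49.30°,1.3104) → tip=(0.5425,0.6307,0.8383)
cmd 2: set ℓ=1.6646 → (κ,φ,ℓ)=(1.1929,49.30°,1.6646) → tip=(0.7670,0.8917,0.7672)
cmd 3: set φ=39.04° → (κ,φ,ℓ)=(1.1929,39.04°,1.6646) → tip=(0.9136,0.7409,0.7672)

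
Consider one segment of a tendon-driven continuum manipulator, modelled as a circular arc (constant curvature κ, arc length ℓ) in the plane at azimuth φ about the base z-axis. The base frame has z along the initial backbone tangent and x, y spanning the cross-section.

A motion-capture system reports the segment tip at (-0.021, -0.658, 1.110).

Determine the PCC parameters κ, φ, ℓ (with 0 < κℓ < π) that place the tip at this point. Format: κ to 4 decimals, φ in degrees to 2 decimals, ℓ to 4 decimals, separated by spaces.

ρ = √(x²+y²) = √(-0.021² + -0.658²) = 0.65834
φ = atan2(y, x) mod 360° = atan2(-0.658, -0.021) = 268.1720°
|p|² = ρ² + z² = 0.65834² + 1.110² = 1.66551
κ = 2ρ / |p|² = 2×0.65834 / 1.66551 = 0.79055
θ = 2·atan2(ρ, z) = 2·atan2(0.65834, 1.110) = 1.07065 rad
ℓ = θ/κ = 1.07065/0.79055 = 1.35431

0.7906 268.17 1.3543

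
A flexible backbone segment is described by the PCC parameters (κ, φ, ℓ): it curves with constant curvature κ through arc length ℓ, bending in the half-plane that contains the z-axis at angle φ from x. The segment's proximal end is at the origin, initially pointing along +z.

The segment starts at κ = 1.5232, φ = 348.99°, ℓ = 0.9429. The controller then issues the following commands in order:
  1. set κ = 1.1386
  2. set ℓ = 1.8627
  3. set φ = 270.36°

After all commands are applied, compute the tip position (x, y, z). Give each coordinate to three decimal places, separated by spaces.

0.008 -1.337 0.749

initial: κ=1.5232, φ=348.99°, ℓ=0.9429
cmd 1: set κ=1.1386 → (κ,φ,ℓ)=(1.1386,348.99°,0.9429) → tip=(0.4509,-0.0877,0.7719)
cmd 2: set ℓ=1.8627 → (κ,φ,ℓ)=(1.1386,348.99°,1.8627) → tip=(1.3128,-0.2554,0.7487)
cmd 3: set φ=270.36° → (κ,φ,ℓ)=(1.1386,270.36°,1.8627) → tip=(0.0084,-1.3374,0.7487)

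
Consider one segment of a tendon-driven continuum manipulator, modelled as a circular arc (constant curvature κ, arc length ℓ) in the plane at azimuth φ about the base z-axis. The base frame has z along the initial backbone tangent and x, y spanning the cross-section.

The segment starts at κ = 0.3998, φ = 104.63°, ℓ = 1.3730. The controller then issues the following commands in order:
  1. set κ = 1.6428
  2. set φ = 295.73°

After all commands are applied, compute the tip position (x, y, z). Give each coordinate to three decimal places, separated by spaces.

0.431 -0.895 0.471

initial: κ=0.3998, φ=104.63°, ℓ=1.3730
cmd 1: set κ=1.6428 → (κ,φ,ℓ)=(1.6428,104.63°,1.3730) → tip=(-0.2510,0.9615,0.4715)
cmd 2: set φ=295.73° → (κ,φ,ℓ)=(1.6428,295.73°,1.3730) → tip=(0.4314,-0.8952,0.4715)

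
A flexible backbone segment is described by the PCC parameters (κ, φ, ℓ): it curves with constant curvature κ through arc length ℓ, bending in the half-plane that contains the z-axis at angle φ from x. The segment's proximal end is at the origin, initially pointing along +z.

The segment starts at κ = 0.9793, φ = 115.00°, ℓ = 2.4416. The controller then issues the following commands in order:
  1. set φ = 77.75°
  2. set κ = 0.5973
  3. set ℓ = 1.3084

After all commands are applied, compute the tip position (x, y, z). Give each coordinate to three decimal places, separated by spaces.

initial: κ=0.9793, φ=115.00°, ℓ=2.4416
cmd 1: set φ=77.75° → (κ,φ,ℓ)=(0.9793,77.75°,2.4416) → tip=(0.3751,1.7277,0.6964)
cmd 2: set κ=0.5973 → (κ,φ,ℓ)=(0.5973,77.75°,2.4416) → tip=(0.3154,1.4525,1.6636)
cmd 3: set ℓ=1.3084 → (κ,φ,ℓ)=(0.5973,77.75°,1.3084) → tip=(0.1031,0.4747,1.1792)

0.103 0.475 1.179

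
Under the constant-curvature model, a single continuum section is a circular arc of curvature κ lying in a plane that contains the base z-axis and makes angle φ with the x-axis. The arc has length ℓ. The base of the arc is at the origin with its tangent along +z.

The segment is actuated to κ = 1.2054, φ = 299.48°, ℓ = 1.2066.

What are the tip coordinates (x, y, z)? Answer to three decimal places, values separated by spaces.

θ = κ·ℓ = 1.2054 × 1.2066 = 1.45444 rad
ρ = (1 − cos θ)/κ = (1 − 0.11610)/1.2054 = 0.73328
z = sin θ / κ = 0.99324/1.2054 = 0.82399
x = ρ cos φ = 0.73328 × cos(299.48°) = 0.36086
y = ρ sin φ = 0.73328 × sin(299.48°) = -0.63834

0.361 -0.638 0.824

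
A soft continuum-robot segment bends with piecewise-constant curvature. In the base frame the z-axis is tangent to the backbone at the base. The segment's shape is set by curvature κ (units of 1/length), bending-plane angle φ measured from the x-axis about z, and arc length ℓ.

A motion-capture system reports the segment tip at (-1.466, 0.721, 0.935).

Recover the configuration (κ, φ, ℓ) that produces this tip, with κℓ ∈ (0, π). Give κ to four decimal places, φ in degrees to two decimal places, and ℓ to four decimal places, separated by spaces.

ρ = √(x²+y²) = √(-1.466² + 0.721²) = 1.63371
φ = atan2(y, x) mod 360° = atan2(0.721, -1.466) = 153.8114°
|p|² = ρ² + z² = 1.63371² + 0.935² = 3.54322
κ = 2ρ / |p|² = 2×1.63371 / 3.54322 = 0.92216
θ = 2·atan2(ρ, z) = 2·atan2(1.63371, 0.935) = 2.10196 rad
ℓ = θ/κ = 2.10196/0.92216 = 2.27939

0.9222 153.81 2.2794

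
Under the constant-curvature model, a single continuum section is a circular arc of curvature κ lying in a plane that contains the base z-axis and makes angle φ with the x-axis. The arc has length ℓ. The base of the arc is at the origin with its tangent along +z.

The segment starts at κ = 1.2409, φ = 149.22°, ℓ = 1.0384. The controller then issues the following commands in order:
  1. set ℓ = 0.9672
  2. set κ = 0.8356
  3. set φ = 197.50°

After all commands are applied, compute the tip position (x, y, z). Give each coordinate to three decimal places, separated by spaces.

-0.353 -0.111 0.865

initial: κ=1.2409, φ=149.22°, ℓ=1.0384
cmd 1: set ℓ=0.9672 → (κ,φ,ℓ)=(1.2409,149.22°,0.9672) → tip=(-0.4416,0.2630,0.7512)
cmd 2: set κ=0.8356 → (κ,φ,ℓ)=(0.8356,149.22°,0.9672) → tip=(-0.3179,0.1894,0.8653)
cmd 3: set φ=197.50° → (κ,φ,ℓ)=(0.8356,197.50°,0.9672) → tip=(-0.3529,-0.1113,0.8653)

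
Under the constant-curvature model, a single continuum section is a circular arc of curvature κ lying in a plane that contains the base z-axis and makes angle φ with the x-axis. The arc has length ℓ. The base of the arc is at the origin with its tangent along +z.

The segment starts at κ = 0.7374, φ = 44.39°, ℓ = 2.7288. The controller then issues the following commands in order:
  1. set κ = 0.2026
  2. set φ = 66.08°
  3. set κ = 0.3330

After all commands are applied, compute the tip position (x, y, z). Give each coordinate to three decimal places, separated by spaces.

initial: κ=0.7374, φ=44.39°, ℓ=2.7288
cmd 1: set κ=0.2026 → (κ,φ,ℓ)=(0.2026,44.39°,2.7288) → tip=(0.5254,0.5144,2.5919)
cmd 2: set φ=66.08° → (κ,φ,ℓ)=(0.2026,66.08°,2.7288) → tip=(0.2981,0.6721,2.5919)
cmd 3: set κ=0.3330 → (κ,φ,ℓ)=(0.3330,66.08°,2.7288) → tip=(0.4690,1.0575,2.3685)

0.469 1.057 2.368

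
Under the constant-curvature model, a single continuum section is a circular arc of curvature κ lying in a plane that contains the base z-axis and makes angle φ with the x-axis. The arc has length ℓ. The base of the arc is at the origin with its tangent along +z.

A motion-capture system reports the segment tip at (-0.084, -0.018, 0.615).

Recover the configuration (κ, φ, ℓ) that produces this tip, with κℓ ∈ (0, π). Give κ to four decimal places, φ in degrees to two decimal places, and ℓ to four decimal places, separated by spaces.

0.4456 192.09 0.6230

ρ = √(x²+y²) = √(-0.084² + -0.018²) = 0.08591
φ = atan2(y, x) mod 360° = atan2(-0.018, -0.084) = 192.0948°
|p|² = ρ² + z² = 0.08591² + 0.615² = 0.38560
κ = 2ρ / |p|² = 2×0.08591 / 0.38560 = 0.44557
θ = 2·atan2(ρ, z) = 2·atan2(0.08591, 0.615) = 0.27758 rad
ℓ = θ/κ = 0.27758/0.44557 = 0.62297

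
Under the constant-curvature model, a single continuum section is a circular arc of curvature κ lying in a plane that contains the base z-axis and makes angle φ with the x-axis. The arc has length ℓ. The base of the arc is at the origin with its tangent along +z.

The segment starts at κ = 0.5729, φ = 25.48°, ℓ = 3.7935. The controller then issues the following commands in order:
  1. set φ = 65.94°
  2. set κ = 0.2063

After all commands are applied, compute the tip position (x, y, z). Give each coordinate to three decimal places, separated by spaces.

0.575 1.288 3.418

initial: κ=0.5729, φ=25.48°, ℓ=3.7935
cmd 1: set φ=65.94° → (κ,φ,ℓ)=(0.5729,65.94°,3.7935) → tip=(1.1149,2.4971,1.4382)
cmd 2: set κ=0.2063 → (κ,φ,ℓ)=(0.2063,65.94°,3.7935) → tip=(0.5749,1.2876,3.4180)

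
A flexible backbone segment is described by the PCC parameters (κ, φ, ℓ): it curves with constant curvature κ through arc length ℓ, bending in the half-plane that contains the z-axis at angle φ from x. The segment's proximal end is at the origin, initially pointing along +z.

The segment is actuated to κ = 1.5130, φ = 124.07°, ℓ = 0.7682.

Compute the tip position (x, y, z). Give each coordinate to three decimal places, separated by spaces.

θ = κ·ℓ = 1.5130 × 0.7682 = 1.16229 rad
ρ = (1 − cos θ)/κ = (1 − 0.39724)/1.5130 = 0.39839
z = sin θ / κ = 0.91771/1.5130 = 0.60655
x = ρ cos φ = 0.39839 × cos(124.07°) = -0.22318
y = ρ sin φ = 0.39839 × sin(124.07°) = 0.33000

-0.223 0.330 0.607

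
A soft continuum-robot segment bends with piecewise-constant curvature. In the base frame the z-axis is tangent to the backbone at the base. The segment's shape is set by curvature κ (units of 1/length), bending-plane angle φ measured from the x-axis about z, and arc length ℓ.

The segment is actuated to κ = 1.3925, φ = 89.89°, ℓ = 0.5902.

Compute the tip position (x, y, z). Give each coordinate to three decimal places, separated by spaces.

0.000 0.229 0.526

θ = κ·ℓ = 1.3925 × 0.5902 = 0.82185 rad
ρ = (1 − cos θ)/κ = (1 − 0.68086)/1.3925 = 0.22918
z = sin θ / κ = 0.73241/1.3925 = 0.52597
x = ρ cos φ = 0.22918 × cos(89.89°) = 0.00044
y = ρ sin φ = 0.22918 × sin(89.89°) = 0.22918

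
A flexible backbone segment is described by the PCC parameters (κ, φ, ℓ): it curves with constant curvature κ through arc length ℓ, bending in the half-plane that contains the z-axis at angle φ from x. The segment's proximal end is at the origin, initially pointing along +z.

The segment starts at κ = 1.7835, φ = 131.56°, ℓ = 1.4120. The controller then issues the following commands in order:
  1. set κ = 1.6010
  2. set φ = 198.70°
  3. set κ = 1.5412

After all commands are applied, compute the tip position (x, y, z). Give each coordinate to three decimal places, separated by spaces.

-0.964 -0.326 0.534

initial: κ=1.7835, φ=131.56°, ℓ=1.4120
cmd 1: set κ=1.6010 → (κ,φ,ℓ)=(1.6010,131.56°,1.4120) → tip=(-0.6781,0.7648,0.4818)
cmd 2: set φ=198.70° → (κ,φ,ℓ)=(1.6010,198.70°,1.4120) → tip=(-0.9682,-0.3277,0.4818)
cmd 3: set κ=1.5412 → (κ,φ,ℓ)=(1.5412,198.70°,1.4120) → tip=(-0.9643,-0.3264,0.5335)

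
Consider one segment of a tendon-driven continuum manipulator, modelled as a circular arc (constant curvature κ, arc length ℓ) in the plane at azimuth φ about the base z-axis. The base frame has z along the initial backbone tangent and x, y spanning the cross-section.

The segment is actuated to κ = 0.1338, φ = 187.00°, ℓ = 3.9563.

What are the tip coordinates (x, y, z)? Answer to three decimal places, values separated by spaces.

θ = κ·ℓ = 0.1338 × 3.9563 = 0.52935 rad
ρ = (1 − cos θ)/κ = (1 − 0.86313)/0.1338 = 1.02291
z = sin θ / κ = 0.50497/0.1338 = 3.77410
x = ρ cos φ = 1.02291 × cos(187.00°) = -1.01529
y = ρ sin φ = 1.02291 × sin(187.00°) = -0.12466

-1.015 -0.125 3.774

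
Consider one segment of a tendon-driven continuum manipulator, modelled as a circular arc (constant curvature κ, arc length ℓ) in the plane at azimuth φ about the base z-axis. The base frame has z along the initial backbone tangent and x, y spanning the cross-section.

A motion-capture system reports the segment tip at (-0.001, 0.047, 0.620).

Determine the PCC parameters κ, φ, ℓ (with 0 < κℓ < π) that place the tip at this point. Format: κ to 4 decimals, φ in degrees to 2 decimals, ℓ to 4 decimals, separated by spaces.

0.2432 91.22 0.6224

ρ = √(x²+y²) = √(-0.001² + 0.047²) = 0.04701
φ = atan2(y, x) mod 360° = atan2(0.047, -0.001) = 91.2189°
|p|² = ρ² + z² = 0.04701² + 0.620² = 0.38661
κ = 2ρ / |p|² = 2×0.04701 / 0.38661 = 0.24319
θ = 2·atan2(ρ, z) = 2·atan2(0.04701, 0.620) = 0.15136 rad
ℓ = θ/κ = 0.15136/0.24319 = 0.62237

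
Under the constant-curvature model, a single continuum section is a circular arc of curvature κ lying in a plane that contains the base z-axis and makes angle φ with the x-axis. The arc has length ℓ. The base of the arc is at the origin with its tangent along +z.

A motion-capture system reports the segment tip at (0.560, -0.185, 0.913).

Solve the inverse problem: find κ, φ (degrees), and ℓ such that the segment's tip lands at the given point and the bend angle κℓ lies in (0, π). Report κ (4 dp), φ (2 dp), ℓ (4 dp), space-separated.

0.9984 341.72 1.1489

ρ = √(x²+y²) = √(0.560² + -0.185²) = 0.58977
φ = atan2(y, x) mod 360° = atan2(-0.185, 0.560) = 341.7187°
|p|² = ρ² + z² = 0.58977² + 0.913² = 1.18139
κ = 2ρ / |p|² = 2×0.58977 / 1.18139 = 0.99843
θ = 2·atan2(ρ, z) = 2·atan2(0.58977, 0.913) = 1.14707 rad
ℓ = θ/κ = 1.14707/0.99843 = 1.14888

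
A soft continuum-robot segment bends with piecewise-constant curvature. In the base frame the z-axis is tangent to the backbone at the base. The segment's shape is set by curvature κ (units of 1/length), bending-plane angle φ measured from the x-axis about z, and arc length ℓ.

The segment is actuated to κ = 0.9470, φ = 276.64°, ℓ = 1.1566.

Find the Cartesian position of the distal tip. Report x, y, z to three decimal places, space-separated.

θ = κ·ℓ = 0.9470 × 1.1566 = 1.09530 rad
ρ = (1 − cos θ)/κ = (1 − 0.45778)/0.9470 = 0.57257
z = sin θ / κ = 0.88907/0.9470 = 0.93882
x = ρ cos φ = 0.57257 × cos(276.64°) = 0.06621
y = ρ sin φ = 0.57257 × sin(276.64°) = -0.56873

0.066 -0.569 0.939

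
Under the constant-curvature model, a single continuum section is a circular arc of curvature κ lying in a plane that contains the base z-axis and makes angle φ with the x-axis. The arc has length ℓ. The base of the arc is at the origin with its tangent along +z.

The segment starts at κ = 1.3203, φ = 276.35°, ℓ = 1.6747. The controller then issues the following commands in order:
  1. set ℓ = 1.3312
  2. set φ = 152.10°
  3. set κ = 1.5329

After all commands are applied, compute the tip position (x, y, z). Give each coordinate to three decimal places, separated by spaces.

-0.838 0.443 0.582

initial: κ=1.3203, φ=276.35°, ℓ=1.6747
cmd 1: set ℓ=1.3312 → (κ,φ,ℓ)=(1.3203,276.35°,1.3312) → tip=(0.0993,-0.8925,0.7442)
cmd 2: set φ=152.10° → (κ,φ,ℓ)=(1.3203,152.10°,1.3312) → tip=(-0.7937,0.4202,0.7442)
cmd 3: set κ=1.5329 → (κ,φ,ℓ)=(1.5329,152.10°,1.3312) → tip=(-0.8375,0.4435,0.5817)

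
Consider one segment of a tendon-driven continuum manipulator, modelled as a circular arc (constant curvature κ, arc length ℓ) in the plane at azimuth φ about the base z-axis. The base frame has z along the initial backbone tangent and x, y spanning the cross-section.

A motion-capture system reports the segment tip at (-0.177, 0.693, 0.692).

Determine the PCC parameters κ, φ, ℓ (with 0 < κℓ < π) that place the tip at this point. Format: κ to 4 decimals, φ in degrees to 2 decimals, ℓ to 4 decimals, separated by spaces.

ρ = √(x²+y²) = √(-0.177² + 0.693²) = 0.71525
φ = atan2(y, x) mod 360° = atan2(0.693, -0.177) = 104.3277°
|p|² = ρ² + z² = 0.71525² + 0.692² = 0.99044
κ = 2ρ / |p|² = 2×0.71525 / 0.99044 = 1.44430
θ = 2·atan2(ρ, z) = 2·atan2(0.71525, 0.692) = 1.60383 rad
ℓ = θ/κ = 1.60383/1.44430 = 1.11046

1.4443 104.33 1.1105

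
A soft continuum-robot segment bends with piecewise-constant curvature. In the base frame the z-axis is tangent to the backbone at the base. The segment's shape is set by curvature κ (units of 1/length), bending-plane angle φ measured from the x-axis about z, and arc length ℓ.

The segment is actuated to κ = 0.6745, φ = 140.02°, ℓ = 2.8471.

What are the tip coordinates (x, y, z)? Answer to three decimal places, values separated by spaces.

-1.525 1.279 1.393

θ = κ·ℓ = 0.6745 × 2.8471 = 1.92037 rad
ρ = (1 − cos θ)/κ = (1 − -0.34250)/0.6745 = 1.99036
z = sin θ / κ = 0.93952/0.6745 = 1.39291
x = ρ cos φ = 1.99036 × cos(140.02°) = -1.52515
y = ρ sin φ = 1.99036 × sin(140.02°) = 1.27885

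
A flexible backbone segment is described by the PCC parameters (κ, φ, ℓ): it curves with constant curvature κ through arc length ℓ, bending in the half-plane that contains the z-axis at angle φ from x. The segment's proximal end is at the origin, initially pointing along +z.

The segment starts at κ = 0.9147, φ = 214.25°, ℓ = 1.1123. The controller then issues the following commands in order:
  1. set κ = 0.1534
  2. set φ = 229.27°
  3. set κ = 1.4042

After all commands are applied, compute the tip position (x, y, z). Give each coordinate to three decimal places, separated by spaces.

-0.461 -0.535 0.712

initial: κ=0.9147, φ=214.25°, ℓ=1.1123
cmd 1: set κ=0.1534 → (κ,φ,ℓ)=(0.1534,214.25°,1.1123) → tip=(-0.0782,-0.0533,1.1069)
cmd 2: set φ=229.27° → (κ,φ,ℓ)=(0.1534,229.27°,1.1123) → tip=(-0.0618,-0.0717,1.1069)
cmd 3: set κ=1.4042 → (κ,φ,ℓ)=(1.4042,229.27°,1.1123) → tip=(-0.4605,-0.5349,0.7121)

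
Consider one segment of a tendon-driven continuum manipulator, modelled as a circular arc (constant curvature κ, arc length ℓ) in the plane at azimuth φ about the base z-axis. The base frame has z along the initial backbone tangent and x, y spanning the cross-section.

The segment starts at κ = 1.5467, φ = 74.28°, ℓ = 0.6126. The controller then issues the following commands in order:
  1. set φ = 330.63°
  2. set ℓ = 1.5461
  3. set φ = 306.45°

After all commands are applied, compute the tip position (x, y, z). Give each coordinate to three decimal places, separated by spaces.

0.665 -0.900 0.441

initial: κ=1.5467, φ=74.28°, ℓ=0.6126
cmd 1: set φ=330.63° → (κ,φ,ℓ)=(1.5467,330.63°,0.6126) → tip=(0.2346,-0.1320,0.5250)
cmd 2: set ℓ=1.5461 → (κ,φ,ℓ)=(1.5467,330.63°,1.5461) → tip=(0.9756,-0.5491,0.4408)
cmd 3: set φ=306.45° → (κ,φ,ℓ)=(1.5467,306.45°,1.5461) → tip=(0.6651,-0.9005,0.4408)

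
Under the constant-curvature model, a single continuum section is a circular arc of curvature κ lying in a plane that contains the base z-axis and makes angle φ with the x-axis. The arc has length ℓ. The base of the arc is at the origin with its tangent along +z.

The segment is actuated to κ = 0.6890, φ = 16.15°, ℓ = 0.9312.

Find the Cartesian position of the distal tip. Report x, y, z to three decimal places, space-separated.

0.277 0.080 0.869

θ = κ·ℓ = 0.6890 × 0.9312 = 0.64160 rad
ρ = (1 − cos θ)/κ = (1 − 0.80114)/0.6890 = 0.28862
z = sin θ / κ = 0.59848/0.6890 = 0.86861
x = ρ cos φ = 0.28862 × cos(16.15°) = 0.27723
y = ρ sin φ = 0.28862 × sin(16.15°) = 0.08028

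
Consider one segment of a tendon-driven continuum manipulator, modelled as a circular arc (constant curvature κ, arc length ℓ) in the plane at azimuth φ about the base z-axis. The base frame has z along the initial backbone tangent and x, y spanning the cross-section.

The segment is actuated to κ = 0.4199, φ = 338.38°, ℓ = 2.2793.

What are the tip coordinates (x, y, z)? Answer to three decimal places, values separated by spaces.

0.939 -0.372 1.947

θ = κ·ℓ = 0.4199 × 2.2793 = 0.95708 rad
ρ = (1 − cos θ)/κ = (1 − 0.57591)/0.4199 = 1.00998
z = sin θ / κ = 0.81751/0.4199 = 1.94692
x = ρ cos φ = 1.00998 × cos(338.38°) = 0.93892
y = ρ sin φ = 1.00998 × sin(338.38°) = -0.37212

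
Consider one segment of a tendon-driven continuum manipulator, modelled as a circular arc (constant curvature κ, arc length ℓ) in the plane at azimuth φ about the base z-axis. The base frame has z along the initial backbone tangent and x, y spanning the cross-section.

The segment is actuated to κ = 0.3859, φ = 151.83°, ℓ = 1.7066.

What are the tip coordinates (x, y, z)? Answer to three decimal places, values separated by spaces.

θ = κ·ℓ = 0.3859 × 1.7066 = 0.65858 rad
ρ = (1 − cos θ)/κ = (1 − 0.79086)/0.3859 = 0.54194
z = sin θ / κ = 0.61199/0.3859 = 1.58588
x = ρ cos φ = 0.54194 × cos(151.83°) = -0.47775
y = ρ sin φ = 0.54194 × sin(151.83°) = 0.25585

-0.478 0.256 1.586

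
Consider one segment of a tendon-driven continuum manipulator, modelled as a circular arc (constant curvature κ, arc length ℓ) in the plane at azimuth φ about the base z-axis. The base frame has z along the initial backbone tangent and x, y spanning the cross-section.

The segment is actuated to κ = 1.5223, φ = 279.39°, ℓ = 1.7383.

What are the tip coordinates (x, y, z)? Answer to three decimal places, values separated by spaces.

0.201 -1.218 0.312

θ = κ·ℓ = 1.5223 × 1.7383 = 2.64621 rad
ρ = (1 − cos θ)/κ = (1 − -0.87979)/1.5223 = 1.23483
z = sin θ / κ = 0.47536/1.5223 = 0.31227
x = ρ cos φ = 1.23483 × cos(279.39°) = 0.20147
y = ρ sin φ = 1.23483 × sin(279.39°) = -1.21829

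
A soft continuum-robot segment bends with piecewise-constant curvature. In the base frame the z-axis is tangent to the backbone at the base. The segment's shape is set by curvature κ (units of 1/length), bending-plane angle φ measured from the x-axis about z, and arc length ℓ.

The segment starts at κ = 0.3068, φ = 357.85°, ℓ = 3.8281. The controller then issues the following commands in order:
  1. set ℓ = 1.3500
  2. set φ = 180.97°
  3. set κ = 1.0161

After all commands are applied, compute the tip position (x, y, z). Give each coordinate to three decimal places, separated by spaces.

-0.789 -0.013 0.965

initial: κ=0.3068, φ=357.85°, ℓ=3.8281
cmd 1: set ℓ=1.3500 → (κ,φ,ℓ)=(0.3068,357.85°,1.3500) → tip=(0.2754,-0.0103,1.3117)
cmd 2: set φ=180.97° → (κ,φ,ℓ)=(0.3068,180.97°,1.3500) → tip=(-0.2756,-0.0047,1.3117)
cmd 3: set κ=1.0161 → (κ,φ,ℓ)=(1.0161,180.97°,1.3500) → tip=(-0.7894,-0.0134,0.9647)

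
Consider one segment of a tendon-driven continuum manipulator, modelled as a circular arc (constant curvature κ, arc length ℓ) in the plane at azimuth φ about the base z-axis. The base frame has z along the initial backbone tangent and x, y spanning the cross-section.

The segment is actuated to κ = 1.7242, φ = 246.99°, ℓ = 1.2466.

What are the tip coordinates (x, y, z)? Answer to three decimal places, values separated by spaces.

θ = κ·ℓ = 1.7242 × 1.2466 = 2.14939 rad
ρ = (1 − cos θ)/κ = (1 − -0.54685)/1.7242 = 0.89714
z = sin θ / κ = 0.83723/1.7242 = 0.48558
x = ρ cos φ = 0.89714 × cos(246.99°) = -0.35068
y = ρ sin φ = 0.89714 × sin(246.99°) = -0.82576

-0.351 -0.826 0.486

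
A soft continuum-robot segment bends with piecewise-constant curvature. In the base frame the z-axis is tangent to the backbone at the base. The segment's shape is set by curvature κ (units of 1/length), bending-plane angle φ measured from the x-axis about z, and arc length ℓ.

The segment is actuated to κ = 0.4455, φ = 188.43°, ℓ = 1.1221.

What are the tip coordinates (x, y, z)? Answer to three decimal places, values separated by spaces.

-0.272 -0.040 1.076

θ = κ·ℓ = 0.4455 × 1.1221 = 0.49990 rad
ρ = (1 − cos θ)/κ = (1 − 0.87763)/0.4455 = 0.27467
z = sin θ / κ = 0.47933/0.4455 = 1.07595
x = ρ cos φ = 0.27467 × cos(188.43°) = -0.27171
y = ρ sin φ = 0.27467 × sin(188.43°) = -0.04027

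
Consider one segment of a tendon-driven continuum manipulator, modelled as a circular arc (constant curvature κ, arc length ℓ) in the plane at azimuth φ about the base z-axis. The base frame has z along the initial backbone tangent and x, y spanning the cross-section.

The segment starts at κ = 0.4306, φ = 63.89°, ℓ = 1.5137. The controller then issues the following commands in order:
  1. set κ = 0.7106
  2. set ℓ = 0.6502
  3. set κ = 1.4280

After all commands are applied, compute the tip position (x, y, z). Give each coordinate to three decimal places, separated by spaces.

0.124 0.252 0.561

initial: κ=0.4306, φ=63.89°, ℓ=1.5137
cmd 1: set κ=0.7106 → (κ,φ,ℓ)=(0.7106,63.89°,1.5137) → tip=(0.3250,0.6632,1.2382)
cmd 2: set ℓ=0.6502 → (κ,φ,ℓ)=(0.7106,63.89°,0.6502) → tip=(0.0649,0.1325,0.6273)
cmd 3: set κ=1.4280 → (κ,φ,ℓ)=(1.4280,63.89°,0.6502) → tip=(0.1236,0.2521,0.5607)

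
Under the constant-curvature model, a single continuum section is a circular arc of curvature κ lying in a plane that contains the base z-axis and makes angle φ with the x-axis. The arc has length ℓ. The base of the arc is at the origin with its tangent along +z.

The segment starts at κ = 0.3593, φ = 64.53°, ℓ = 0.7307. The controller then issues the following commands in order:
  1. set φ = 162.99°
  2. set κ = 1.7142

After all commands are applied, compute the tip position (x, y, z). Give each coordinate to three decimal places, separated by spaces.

initial: κ=0.3593, φ=64.53°, ℓ=0.7307
cmd 1: set φ=162.99° → (κ,φ,ℓ)=(0.3593,162.99°,0.7307) → tip=(-0.0912,0.0279,0.7223)
cmd 2: set κ=1.7142 → (κ,φ,ℓ)=(1.7142,162.99°,0.7307) → tip=(-0.3833,0.1173,0.5541)

-0.383 0.117 0.554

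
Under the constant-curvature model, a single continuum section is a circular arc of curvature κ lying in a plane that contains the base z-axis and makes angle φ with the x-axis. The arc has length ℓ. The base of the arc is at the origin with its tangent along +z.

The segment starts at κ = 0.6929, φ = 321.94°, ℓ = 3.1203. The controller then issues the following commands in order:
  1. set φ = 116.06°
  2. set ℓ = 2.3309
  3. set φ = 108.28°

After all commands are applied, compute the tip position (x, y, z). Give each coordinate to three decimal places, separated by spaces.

initial: κ=0.6929, φ=321.94°, ℓ=3.1203
cmd 1: set φ=116.06° → (κ,φ,ℓ)=(0.6929,116.06°,3.1203) → tip=(-0.9874,2.0192,1.1982)
cmd 2: set ℓ=2.3309 → (κ,φ,ℓ)=(0.6929,116.06°,2.3309) → tip=(-0.6621,1.3539,1.4418)
cmd 3: set φ=108.28° → (κ,φ,ℓ)=(0.6929,108.28°,2.3309) → tip=(-0.4727,1.4310,1.4418)

-0.473 1.431 1.442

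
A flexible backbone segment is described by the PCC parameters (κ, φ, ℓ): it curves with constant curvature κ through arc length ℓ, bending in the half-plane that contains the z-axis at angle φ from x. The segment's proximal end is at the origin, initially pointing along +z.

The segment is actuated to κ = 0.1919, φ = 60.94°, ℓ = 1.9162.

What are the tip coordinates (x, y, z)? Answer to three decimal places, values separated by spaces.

0.169 0.305 1.873

θ = κ·ℓ = 0.1919 × 1.9162 = 0.36772 rad
ρ = (1 − cos θ)/κ = (1 − 0.93315)/0.1919 = 0.34836
z = sin θ / κ = 0.35949/0.1919 = 1.87331
x = ρ cos φ = 0.34836 × cos(60.94°) = 0.16921
y = ρ sin φ = 0.34836 × sin(60.94°) = 0.30450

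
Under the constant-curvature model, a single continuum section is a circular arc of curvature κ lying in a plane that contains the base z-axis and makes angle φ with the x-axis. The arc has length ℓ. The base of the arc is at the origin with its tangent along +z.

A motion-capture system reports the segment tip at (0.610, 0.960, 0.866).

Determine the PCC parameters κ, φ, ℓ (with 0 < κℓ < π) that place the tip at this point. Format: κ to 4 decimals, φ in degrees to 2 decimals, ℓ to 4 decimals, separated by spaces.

1.1131 57.57 1.6531

ρ = √(x²+y²) = √(0.610² + 0.960²) = 1.13741
φ = atan2(y, x) mod 360° = atan2(0.960, 0.610) = 57.5674°
|p|² = ρ² + z² = 1.13741² + 0.866² = 2.04366
κ = 2ρ / |p|² = 2×1.13741 / 2.04366 = 1.11311
θ = 2·atan2(ρ, z) = 2·atan2(1.13741, 0.866) = 1.84010 rad
ℓ = θ/κ = 1.84010/1.11311 = 1.65312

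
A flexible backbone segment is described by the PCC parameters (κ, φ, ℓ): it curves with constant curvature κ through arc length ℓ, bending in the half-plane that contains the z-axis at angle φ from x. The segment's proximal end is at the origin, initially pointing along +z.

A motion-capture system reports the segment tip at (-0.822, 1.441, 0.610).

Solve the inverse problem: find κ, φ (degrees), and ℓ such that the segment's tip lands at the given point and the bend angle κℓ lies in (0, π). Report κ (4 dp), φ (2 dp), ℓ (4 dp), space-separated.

1.0620 119.70 2.2946

ρ = √(x²+y²) = √(-0.822² + 1.441²) = 1.65897
φ = atan2(y, x) mod 360° = atan2(1.441, -0.822) = 119.7020°
|p|² = ρ² + z² = 1.65897² + 0.610² = 3.12426
κ = 2ρ / |p|² = 2×1.65897 / 3.12426 = 1.06199
θ = 2·atan2(ρ, z) = 2·atan2(1.65897, 0.610) = 2.43688 rad
ℓ = θ/κ = 2.43688/1.06199 = 2.29464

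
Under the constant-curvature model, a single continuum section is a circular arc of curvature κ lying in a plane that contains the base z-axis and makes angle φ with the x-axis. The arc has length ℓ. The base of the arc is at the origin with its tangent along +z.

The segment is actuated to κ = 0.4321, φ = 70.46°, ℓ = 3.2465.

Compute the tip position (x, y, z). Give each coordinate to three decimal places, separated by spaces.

θ = κ·ℓ = 0.4321 × 3.2465 = 1.40281 rad
ρ = (1 − cos θ)/κ = (1 − 0.16719)/0.4321 = 1.92734
z = sin θ / κ = 0.98592/0.4321 = 2.28170
x = ρ cos φ = 1.92734 × cos(70.46°) = 0.64463
y = ρ sin φ = 1.92734 × sin(70.46°) = 1.81634

0.645 1.816 2.282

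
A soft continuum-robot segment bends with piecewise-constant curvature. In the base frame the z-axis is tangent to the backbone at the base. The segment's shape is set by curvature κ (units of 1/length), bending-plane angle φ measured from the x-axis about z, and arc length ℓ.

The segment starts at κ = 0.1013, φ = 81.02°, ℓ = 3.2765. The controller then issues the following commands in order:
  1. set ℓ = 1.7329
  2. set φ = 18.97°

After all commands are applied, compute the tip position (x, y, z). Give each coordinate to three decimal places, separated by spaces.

0.143 0.049 1.724

initial: κ=0.1013, φ=81.02°, ℓ=3.2765
cmd 1: set ℓ=1.7329 → (κ,φ,ℓ)=(0.1013,81.02°,1.7329) → tip=(0.0237,0.1498,1.7240)
cmd 2: set φ=18.97° → (κ,φ,ℓ)=(0.1013,18.97°,1.7329) → tip=(0.1435,0.0493,1.7240)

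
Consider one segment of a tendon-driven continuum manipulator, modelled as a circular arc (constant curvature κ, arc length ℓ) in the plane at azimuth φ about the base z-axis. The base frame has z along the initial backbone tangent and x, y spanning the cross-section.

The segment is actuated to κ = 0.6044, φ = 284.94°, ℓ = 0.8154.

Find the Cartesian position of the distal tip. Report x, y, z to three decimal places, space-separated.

θ = κ·ℓ = 0.6044 × 0.8154 = 0.49283 rad
ρ = (1 − cos θ)/κ = (1 − 0.88100)/0.6044 = 0.19689
z = sin θ / κ = 0.47312/0.6044 = 0.78279
x = ρ cos φ = 0.19689 × cos(284.94°) = 0.05076
y = ρ sin φ = 0.19689 × sin(284.94°) = -0.19024

0.051 -0.190 0.783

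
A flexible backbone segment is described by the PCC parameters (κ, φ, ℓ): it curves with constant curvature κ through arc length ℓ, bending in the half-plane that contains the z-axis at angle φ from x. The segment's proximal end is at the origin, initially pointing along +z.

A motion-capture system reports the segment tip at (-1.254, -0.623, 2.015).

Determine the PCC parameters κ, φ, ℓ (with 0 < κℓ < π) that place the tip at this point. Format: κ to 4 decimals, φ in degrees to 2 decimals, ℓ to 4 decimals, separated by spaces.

ρ = √(x²+y²) = √(-1.254² + -0.623²) = 1.40023
φ = atan2(y, x) mod 360° = atan2(-0.623, -1.254) = 206.4187°
|p|² = ρ² + z² = 1.40023² + 2.015² = 6.02087
κ = 2ρ / |p|² = 2×1.40023 / 6.02087 = 0.46513
θ = 2·atan2(ρ, z) = 2·atan2(1.40023, 2.015) = 1.21459 rad
ℓ = θ/κ = 1.21459/0.46513 = 2.61133

0.4651 206.42 2.6113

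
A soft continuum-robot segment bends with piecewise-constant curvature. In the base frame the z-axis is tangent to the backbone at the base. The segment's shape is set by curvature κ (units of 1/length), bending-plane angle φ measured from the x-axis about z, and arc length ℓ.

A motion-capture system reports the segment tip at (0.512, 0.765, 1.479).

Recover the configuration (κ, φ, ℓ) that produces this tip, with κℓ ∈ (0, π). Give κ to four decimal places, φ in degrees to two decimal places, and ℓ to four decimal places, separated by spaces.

ρ = √(x²+y²) = √(0.512² + 0.765²) = 0.92053
φ = atan2(y, x) mod 360° = atan2(0.765, 0.512) = 56.2064°
|p|² = ρ² + z² = 0.92053² + 1.479² = 3.03481
κ = 2ρ / |p|² = 2×0.92053 / 3.03481 = 0.60665
θ = 2·atan2(ρ, z) = 2·atan2(0.92053, 1.479) = 1.11345 rad
ℓ = θ/κ = 1.11345/0.60665 = 1.83543

0.6066 56.21 1.8354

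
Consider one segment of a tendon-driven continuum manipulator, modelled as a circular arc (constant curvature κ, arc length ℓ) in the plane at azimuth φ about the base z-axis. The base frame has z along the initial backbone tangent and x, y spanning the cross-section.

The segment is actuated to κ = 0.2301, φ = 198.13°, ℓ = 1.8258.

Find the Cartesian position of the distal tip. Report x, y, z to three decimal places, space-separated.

-0.359 -0.118 1.773

θ = κ·ℓ = 0.2301 × 1.8258 = 0.42012 rad
ρ = (1 − cos θ)/κ = (1 − 0.91304)/0.2301 = 0.37792
z = sin θ / κ = 0.40787/0.2301 = 1.77256
x = ρ cos φ = 0.37792 × cos(198.13°) = -0.35915
y = ρ sin φ = 0.37792 × sin(198.13°) = -0.11760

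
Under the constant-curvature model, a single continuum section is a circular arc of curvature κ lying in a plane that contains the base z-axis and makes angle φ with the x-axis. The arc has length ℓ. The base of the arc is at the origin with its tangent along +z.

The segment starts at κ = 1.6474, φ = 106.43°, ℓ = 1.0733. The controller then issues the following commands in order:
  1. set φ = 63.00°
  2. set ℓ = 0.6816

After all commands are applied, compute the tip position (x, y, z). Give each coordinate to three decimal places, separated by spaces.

0.156 0.307 0.547

initial: κ=1.6474, φ=106.43°, ℓ=1.0733
cmd 1: set φ=63.00° → (κ,φ,ℓ)=(1.6474,63.00°,1.0733) → tip=(0.3296,0.6469,0.5952)
cmd 2: set ℓ=0.6816 → (κ,φ,ℓ)=(1.6474,63.00°,0.6816) → tip=(0.1562,0.3066,0.5471)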